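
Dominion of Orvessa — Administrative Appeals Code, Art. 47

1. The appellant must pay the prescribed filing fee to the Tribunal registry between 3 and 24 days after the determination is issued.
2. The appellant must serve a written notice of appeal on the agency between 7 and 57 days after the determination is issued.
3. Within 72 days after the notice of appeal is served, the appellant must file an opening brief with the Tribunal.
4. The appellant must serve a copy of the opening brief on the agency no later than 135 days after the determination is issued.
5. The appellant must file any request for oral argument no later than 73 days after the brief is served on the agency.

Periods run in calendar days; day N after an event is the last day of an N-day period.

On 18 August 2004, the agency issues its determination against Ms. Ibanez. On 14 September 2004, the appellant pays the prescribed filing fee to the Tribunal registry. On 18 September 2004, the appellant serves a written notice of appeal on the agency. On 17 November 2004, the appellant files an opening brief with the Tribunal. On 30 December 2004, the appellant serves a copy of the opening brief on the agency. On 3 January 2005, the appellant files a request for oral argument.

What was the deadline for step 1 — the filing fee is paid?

11 September 2004

Step 1 runs from 18 August 2004, when the determination is issued. The window is 3–24 days after 18 August 2004; it closes on 11 September 2004.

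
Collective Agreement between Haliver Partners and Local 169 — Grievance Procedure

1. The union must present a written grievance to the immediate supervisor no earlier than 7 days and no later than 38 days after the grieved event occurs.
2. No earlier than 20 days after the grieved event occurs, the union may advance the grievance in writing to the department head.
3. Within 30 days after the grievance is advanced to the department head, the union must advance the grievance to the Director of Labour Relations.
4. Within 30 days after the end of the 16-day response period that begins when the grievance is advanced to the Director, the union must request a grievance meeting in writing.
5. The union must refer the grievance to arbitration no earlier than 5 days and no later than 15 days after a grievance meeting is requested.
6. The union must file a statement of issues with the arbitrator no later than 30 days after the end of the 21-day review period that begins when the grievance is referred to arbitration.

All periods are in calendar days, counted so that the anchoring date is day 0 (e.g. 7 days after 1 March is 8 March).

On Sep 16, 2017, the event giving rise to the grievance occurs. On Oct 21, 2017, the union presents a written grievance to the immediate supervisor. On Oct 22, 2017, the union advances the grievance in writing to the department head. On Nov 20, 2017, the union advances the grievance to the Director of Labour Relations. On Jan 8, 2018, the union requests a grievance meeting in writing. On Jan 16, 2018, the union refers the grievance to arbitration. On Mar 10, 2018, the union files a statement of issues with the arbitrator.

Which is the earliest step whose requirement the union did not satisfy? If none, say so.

Step 4

Step 1: the window is 7–38 days after Sep 16, 2017 (when the grieved event occurs), so Sep 23, 2017 through Oct 24, 2017; done Oct 21, 2017 — within the window.
Step 2: the earliest permitted date is 20 days after Sep 16, 2017 (when the grieved event occurs), i.e. Oct 6, 2017; Oct 22, 2017 is on or after that date.
Step 3: 30 days after Oct 22, 2017 (when the grievance is advanced to the department head) is Nov 21, 2017; completed Nov 20, 2017, before the deadline.
Step 4: 30 days after Dec 6, 2017 (end of the 16-day response period, which began when the grievance is advanced to the Director on Nov 20, 2017) is Jan 5, 2018; Jan 8, 2018 misses that deadline by 3 days.
Later steps need not be reached.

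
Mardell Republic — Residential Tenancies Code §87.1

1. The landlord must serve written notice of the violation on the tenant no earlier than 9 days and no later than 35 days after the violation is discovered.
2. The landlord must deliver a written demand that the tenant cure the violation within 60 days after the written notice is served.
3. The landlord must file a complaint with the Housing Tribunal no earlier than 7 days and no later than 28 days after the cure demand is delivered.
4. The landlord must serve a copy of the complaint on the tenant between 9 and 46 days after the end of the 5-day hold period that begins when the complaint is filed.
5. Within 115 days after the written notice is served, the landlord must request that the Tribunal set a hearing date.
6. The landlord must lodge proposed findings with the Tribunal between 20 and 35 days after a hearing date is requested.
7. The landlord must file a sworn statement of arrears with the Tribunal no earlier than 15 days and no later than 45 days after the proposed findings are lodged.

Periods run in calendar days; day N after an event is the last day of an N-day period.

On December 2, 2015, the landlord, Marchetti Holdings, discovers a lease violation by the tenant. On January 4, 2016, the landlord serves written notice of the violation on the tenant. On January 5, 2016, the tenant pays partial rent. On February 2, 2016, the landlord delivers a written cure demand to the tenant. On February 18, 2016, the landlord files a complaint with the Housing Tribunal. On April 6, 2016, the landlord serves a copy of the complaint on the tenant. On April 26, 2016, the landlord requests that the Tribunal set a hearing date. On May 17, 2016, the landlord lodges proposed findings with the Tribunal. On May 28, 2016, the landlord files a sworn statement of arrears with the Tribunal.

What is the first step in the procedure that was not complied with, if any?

(1) the permitted window runs from December 2, 2015 + 9 = December 11, 2015 to December 2, 2015 + 35 = January 6, 2016; January 4, 2016 falls inside that range.
(2) due by January 4, 2016 + 60 days = March 4, 2016; done February 2, 2016 — timely.
(3) the permitted window runs from February 2, 2016 + 7 = February 9, 2016 to February 2, 2016 + 28 = March 1, 2016; done February 18, 2016, which is between those dates.
(4) the permitted window runs from February 23, 2016 + 9 = March 3, 2016 to February 23, 2016 + 46 = April 9, 2016; done April 6, 2016, which is between those dates.
(5) due by January 4, 2016 + 115 days = April 28, 2016; completed April 26, 2016, before the deadline.
(6) the permitted window runs from April 26, 2016 + 20 = May 16, 2016 to April 26, 2016 + 35 = May 31, 2016; done May 17, 2016, which is between those dates.
(7) the permitted window runs from May 17, 2016 + 15 = June 1, 2016 to May 17, 2016 + 45 = July 1, 2016; done May 28, 2016 — 4 days before the window opened.

Step 7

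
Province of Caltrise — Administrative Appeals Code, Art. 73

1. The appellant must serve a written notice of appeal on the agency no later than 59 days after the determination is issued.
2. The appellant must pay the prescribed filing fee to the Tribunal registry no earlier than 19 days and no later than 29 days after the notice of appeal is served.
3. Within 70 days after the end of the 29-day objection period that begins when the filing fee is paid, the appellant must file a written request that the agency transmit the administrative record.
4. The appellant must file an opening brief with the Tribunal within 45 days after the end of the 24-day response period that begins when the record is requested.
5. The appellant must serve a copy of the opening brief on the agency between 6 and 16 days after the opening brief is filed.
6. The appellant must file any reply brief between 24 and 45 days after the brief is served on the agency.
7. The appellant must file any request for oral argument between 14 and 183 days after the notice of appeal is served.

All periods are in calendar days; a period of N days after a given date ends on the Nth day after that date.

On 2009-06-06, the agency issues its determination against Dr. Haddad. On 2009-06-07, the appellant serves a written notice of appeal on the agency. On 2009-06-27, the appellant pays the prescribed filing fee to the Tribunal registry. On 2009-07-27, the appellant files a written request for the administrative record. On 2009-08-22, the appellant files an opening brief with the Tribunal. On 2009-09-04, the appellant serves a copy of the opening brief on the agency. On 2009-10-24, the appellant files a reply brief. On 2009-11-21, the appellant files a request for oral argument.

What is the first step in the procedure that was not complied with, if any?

(1) due by 2009-06-06 + 59 days = 2009-08-04; 2009-06-07 is within that limit.
(2) the permitted window runs from 2009-06-07 + 19 = 2009-06-26 to 2009-06-07 + 29 = 2009-07-06; done 2009-06-27, which is between those dates.
(3) due by 2009-07-26 + 70 days = 2009-10-04; completed 2009-07-27, before the deadline.
(4) due by 2009-08-20 + 45 days = 2009-10-04; 2009-08-22 is within that limit.
(5) the permitted window runs from 2009-08-22 + 6 = 2009-08-28 to 2009-08-22 + 16 = 2009-09-07; 2009-09-04 falls inside that range.
(6) the permitted window runs from 2009-09-04 + 24 = 2009-09-28 to 2009-09-04 + 45 = 2009-10-19; done 2009-10-24 — 5 days after the window closed.
Later steps need not be reached.

Step 6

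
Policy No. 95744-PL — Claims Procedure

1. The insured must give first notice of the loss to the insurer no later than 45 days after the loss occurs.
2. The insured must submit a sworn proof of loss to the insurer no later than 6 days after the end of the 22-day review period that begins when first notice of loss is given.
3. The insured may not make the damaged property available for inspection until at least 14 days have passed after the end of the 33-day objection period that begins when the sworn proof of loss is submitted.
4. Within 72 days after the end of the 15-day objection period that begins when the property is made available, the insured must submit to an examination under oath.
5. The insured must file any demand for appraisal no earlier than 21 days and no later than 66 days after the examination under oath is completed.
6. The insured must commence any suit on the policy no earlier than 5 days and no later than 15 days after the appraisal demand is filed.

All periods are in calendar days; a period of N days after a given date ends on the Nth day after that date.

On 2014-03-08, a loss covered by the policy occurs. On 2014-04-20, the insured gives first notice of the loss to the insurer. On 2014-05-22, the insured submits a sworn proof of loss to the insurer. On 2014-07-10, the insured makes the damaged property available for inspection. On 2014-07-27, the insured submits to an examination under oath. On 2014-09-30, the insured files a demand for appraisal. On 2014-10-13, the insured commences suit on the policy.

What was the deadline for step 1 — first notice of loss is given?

Step 1 runs from 2014-03-08, when the loss occurs. 45 days after 2014-03-08 is 2014-04-22.

2014-04-22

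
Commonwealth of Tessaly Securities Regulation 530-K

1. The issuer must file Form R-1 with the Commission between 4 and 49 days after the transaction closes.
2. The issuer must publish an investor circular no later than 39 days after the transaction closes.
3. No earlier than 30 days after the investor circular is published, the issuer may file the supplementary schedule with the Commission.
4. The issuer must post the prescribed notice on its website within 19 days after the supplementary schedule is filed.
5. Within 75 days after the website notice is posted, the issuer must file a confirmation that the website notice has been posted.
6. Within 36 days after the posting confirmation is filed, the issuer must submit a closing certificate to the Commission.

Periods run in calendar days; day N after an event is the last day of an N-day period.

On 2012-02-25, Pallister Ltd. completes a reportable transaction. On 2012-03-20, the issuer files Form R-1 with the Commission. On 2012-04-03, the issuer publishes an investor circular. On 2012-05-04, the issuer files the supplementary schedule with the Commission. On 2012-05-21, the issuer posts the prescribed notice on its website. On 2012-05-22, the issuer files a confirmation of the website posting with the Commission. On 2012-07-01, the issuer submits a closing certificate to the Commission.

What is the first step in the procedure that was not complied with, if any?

Step 6

Step 1 — 4 and 49 days from 2012-02-25 (when the transaction closes) are 2012-02-29 and 2012-04-14 respectively; done 2012-03-20 — within the window.
Step 2 — counting 39 days from 2012-02-25 (when the transaction closes) gives a deadline of 2012-04-04; done 2012-04-03 — timely.
Step 3 — must wait 30 days from 2012-04-03 (when the investor circular is published), so not before 2012-05-03; 2012-05-04 is on or after that date.
Step 4 — counting 19 days from 2012-05-04 (when the supplementary schedule is filed) gives a deadline of 2012-05-23; done 2012-05-21 — timely.
Step 5 — counting 75 days from 2012-05-21 (when the website notice is posted) gives a deadline of 2012-08-04; completed 2012-05-22, before the deadline.
Step 6 — counting 36 days from 2012-05-22 (when the posting confirmation is filed) gives a deadline of 2012-06-27; 2012-07-01 misses that deadline by 4 days.
That is the first point of non-compliance.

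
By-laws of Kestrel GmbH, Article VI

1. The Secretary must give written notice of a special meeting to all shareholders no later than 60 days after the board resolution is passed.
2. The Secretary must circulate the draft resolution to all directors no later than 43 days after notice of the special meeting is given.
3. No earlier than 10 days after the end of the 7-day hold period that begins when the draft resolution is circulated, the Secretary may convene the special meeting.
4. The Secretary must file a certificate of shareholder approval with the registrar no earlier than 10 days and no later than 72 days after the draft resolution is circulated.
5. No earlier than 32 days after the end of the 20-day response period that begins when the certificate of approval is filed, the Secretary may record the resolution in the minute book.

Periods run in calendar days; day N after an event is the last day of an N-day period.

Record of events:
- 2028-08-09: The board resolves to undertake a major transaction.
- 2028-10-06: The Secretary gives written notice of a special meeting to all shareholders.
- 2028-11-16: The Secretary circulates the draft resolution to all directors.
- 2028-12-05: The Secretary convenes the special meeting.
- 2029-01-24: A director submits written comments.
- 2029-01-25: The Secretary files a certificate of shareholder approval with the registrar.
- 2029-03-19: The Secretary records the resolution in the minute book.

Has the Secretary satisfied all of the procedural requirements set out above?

Step 1 — counting 60 days from 2028-08-09 (when the board resolution is passed) gives a deadline of 2028-10-08; done 2028-10-06 — timely.
Step 2 — counting 43 days from 2028-10-06 (when notice of the special meeting is given) gives a deadline of 2028-11-18; done 2028-11-16 — timely.
Step 3 — must wait 10 days from 2028-11-23 (end of the 7-day hold period, which began when the draft resolution is circulated on 2028-11-16), so not before 2028-12-03; 2028-12-05 is on or after that date.
Step 4 — 10 and 72 days from 2028-11-16 (when the draft resolution is circulated) are 2028-11-26 and 2029-01-27 respectively; done 2029-01-25, which is between those dates.
Step 5 — must wait 32 days from 2029-02-14 (end of the 20-day response period, which began when the certificate of approval is filed on 2029-01-25), so not before 2029-03-18; done 2029-03-19 — permitted.

Yes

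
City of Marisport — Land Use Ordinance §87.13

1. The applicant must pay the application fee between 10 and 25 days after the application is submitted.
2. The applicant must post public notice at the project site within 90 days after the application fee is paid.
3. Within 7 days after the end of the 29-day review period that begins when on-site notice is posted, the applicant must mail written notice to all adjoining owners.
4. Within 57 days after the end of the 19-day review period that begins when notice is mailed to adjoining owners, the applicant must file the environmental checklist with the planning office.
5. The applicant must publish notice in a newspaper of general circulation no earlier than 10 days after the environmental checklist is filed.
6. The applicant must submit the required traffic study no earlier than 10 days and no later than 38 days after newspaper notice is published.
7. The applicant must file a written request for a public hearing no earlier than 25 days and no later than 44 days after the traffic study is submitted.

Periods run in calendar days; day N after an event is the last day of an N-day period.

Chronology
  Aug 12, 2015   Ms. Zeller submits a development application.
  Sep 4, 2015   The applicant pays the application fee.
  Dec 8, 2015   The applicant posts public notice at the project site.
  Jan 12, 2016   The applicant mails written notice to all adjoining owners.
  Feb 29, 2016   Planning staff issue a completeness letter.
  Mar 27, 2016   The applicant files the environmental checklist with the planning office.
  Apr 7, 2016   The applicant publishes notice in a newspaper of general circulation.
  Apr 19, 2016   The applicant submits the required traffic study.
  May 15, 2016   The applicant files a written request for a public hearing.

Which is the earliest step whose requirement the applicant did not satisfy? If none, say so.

Step 1 — 10 and 25 days from Aug 12, 2015 (when the application is submitted) are Aug 22, 2015 and Sep 6, 2015 respectively; done Sep 4, 2015 — within the window.
Step 2 — counting 90 days from Sep 4, 2015 (when the application fee is paid) gives a deadline of Dec 3, 2015; done Dec 8, 2015 — 5 days late.
That is the first point of non-compliance.

Step 2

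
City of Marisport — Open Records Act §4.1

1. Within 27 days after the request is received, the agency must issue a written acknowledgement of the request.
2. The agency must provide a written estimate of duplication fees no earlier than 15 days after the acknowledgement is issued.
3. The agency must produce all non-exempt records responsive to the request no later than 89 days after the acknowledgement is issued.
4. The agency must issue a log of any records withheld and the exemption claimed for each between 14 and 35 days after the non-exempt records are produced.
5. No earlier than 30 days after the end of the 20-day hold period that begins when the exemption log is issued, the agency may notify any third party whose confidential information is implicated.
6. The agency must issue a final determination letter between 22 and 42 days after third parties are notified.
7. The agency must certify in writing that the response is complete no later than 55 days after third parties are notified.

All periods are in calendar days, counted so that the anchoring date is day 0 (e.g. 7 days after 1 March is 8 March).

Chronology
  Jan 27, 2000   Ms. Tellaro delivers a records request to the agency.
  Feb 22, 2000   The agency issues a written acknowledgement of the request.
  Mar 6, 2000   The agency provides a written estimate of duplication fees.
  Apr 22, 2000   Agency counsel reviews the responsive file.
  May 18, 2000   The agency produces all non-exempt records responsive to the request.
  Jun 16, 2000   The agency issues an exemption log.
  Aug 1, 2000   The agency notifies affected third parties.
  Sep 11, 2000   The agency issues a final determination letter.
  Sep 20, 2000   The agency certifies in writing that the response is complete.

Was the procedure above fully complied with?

No

Step 1 — counting 27 days from Jan 27, 2000 (when the request is received) gives a deadline of Feb 23, 2000; done Feb 22, 2000 — timely.
Step 2 — must wait 15 days from Feb 22, 2000 (when the acknowledgement is issued), so not before Mar 8, 2000; done Mar 6, 2000 — 2 days too early.
Later steps need not be reached.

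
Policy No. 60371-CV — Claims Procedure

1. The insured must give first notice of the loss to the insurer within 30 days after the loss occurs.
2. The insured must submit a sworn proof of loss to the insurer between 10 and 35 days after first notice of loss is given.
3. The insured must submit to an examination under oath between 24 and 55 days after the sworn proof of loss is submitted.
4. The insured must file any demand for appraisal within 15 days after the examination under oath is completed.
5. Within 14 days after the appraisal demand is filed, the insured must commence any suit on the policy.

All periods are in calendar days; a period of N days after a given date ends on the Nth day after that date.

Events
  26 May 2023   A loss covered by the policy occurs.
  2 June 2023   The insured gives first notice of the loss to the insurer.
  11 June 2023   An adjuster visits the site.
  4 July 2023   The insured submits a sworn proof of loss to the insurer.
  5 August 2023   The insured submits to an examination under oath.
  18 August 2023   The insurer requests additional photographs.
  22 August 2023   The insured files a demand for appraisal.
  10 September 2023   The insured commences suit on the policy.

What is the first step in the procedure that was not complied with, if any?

Step 4

Step 1 — counting 30 days from 26 May 2023 (when the loss occurs) gives a deadline of 25 June 2023; done 2 June 2023 — timely.
Step 2 — 10 and 35 days from 2 June 2023 (when first notice of loss is given) are 12 June 2023 and 7 July 2023 respectively; done 4 July 2023 — within the window.
Step 3 — 24 and 55 days from 4 July 2023 (when the sworn proof of loss is submitted) are 28 July 2023 and 28 August 2023 respectively; done 5 August 2023, which is between those dates.
Step 4 — counting 15 days from 5 August 2023 (when the examination under oath is completed) gives a deadline of 20 August 2023; 22 August 2023 misses that deadline by 2 days.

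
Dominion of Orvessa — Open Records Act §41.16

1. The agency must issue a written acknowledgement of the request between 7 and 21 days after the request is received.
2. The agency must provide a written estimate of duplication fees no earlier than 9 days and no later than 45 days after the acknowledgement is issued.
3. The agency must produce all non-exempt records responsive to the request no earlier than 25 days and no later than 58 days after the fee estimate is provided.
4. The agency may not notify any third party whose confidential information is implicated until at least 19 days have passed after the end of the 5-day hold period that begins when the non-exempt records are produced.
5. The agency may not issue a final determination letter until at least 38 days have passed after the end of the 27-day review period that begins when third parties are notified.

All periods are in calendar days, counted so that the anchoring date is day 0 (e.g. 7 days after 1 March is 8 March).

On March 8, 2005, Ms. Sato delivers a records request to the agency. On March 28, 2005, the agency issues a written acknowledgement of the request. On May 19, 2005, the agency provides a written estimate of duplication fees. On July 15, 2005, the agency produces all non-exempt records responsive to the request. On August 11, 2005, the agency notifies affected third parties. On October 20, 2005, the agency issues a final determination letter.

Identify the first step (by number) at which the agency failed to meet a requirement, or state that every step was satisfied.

Step 2

(1) the permitted window runs from March 8, 2005 + 7 = March 15, 2005 to March 8, 2005 + 21 = March 29, 2005; done March 28, 2005 — within the window.
(2) the permitted window runs from March 28, 2005 + 9 = April 6, 2005 to March 28, 2005 + 45 = May 12, 2005; done May 19, 2005 — 7 days after the window closed.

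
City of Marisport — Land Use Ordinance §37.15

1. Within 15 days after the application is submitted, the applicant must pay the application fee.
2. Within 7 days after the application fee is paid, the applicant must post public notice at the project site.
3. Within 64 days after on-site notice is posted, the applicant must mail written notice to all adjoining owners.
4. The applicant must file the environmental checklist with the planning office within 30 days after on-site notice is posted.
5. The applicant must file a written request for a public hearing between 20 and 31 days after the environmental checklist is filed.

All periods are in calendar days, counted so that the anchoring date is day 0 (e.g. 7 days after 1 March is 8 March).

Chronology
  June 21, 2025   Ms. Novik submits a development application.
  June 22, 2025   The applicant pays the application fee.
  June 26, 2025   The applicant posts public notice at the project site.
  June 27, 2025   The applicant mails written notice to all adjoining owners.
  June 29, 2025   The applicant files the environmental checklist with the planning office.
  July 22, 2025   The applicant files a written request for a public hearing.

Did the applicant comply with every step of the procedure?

Step 1: 15 days after June 21, 2025 (when the application is submitted) is July 6, 2025; June 22, 2025 is within that limit.
Step 2: 7 days after June 22, 2025 (when the application fee is paid) is June 29, 2025; done June 26, 2025 — timely.
Step 3: 64 days after June 26, 2025 (when on-site notice is posted) is August 29, 2025; completed June 27, 2025, before the deadline.
Step 4: 30 days after June 26, 2025 (when on-site notice is posted) is July 26, 2025; completed June 29, 2025, before the deadline.
Step 5: the window is 20–31 days after June 29, 2025 (when the environmental checklist is filed), so July 19, 2025 through July 30, 2025; done July 22, 2025, which is between those dates.

Yes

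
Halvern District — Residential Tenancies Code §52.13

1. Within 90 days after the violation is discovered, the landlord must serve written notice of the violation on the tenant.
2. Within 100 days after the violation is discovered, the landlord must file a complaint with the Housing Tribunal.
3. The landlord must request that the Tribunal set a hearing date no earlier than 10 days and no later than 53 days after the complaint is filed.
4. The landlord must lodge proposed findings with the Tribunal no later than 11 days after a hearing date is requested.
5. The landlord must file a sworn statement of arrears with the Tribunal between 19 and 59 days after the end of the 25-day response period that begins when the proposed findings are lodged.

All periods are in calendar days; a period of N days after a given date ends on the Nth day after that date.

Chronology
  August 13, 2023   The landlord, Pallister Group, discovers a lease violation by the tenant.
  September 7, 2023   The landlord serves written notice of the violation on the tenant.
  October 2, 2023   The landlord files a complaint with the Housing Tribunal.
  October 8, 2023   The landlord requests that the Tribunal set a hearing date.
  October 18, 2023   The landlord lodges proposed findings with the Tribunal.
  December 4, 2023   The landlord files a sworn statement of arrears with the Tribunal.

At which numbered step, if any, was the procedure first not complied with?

Step 3

(1) due by August 13, 2023 + 90 days = November 11, 2023; done September 7, 2023 — timely.
(2) due by August 13, 2023 + 100 days = November 21, 2023; completed October 2, 2023, before the deadline.
(3) the permitted window runs from October 2, 2023 + 10 = October 12, 2023 to October 2, 2023 + 53 = November 24, 2023; done October 8, 2023 — 4 days before the window opened.
Later steps need not be reached.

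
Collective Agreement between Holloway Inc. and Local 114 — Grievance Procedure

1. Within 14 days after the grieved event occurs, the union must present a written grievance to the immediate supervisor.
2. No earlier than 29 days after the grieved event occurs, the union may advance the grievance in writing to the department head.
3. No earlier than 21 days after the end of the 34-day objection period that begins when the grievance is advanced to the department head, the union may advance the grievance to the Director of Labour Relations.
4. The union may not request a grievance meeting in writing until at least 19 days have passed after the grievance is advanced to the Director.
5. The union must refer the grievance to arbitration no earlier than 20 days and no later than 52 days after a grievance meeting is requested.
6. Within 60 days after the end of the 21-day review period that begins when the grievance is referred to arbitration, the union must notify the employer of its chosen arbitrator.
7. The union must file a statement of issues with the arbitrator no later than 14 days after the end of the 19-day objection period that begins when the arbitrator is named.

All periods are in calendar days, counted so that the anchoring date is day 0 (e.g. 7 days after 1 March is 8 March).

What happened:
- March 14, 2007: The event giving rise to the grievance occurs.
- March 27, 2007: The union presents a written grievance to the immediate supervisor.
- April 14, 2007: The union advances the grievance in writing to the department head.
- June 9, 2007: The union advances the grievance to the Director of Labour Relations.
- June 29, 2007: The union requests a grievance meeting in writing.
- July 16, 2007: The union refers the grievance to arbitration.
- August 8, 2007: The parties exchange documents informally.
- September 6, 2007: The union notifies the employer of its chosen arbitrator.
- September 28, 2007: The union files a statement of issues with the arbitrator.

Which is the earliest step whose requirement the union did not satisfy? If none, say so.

Step 1 — counting 14 days from March 14, 2007 (when the grieved event occurs) gives a deadline of March 28, 2007; completed March 27, 2007, before the deadline.
Step 2 — must wait 29 days from March 14, 2007 (when the grieved event occurs), so not before April 12, 2007; done April 14, 2007 — permitted.
Step 3 — must wait 21 days from May 18, 2007 (end of the 34-day objection period, which began when the grievance is advanced to the department head on April 14, 2007), so not before June 8, 2007; done June 9, 2007 — permitted.
Step 4 — must wait 19 days from June 9, 2007 (when the grievance is advanced to the Director), so not before June 28, 2007; June 29, 2007 is on or after that date.
Step 5 — 20 and 52 days from June 29, 2007 (when a grievance meeting is requested) are July 19, 2007 and August 20, 2007 respectively; July 16, 2007 is 3 days too early.
No need to go further; step 5 was not satisfied.

Step 5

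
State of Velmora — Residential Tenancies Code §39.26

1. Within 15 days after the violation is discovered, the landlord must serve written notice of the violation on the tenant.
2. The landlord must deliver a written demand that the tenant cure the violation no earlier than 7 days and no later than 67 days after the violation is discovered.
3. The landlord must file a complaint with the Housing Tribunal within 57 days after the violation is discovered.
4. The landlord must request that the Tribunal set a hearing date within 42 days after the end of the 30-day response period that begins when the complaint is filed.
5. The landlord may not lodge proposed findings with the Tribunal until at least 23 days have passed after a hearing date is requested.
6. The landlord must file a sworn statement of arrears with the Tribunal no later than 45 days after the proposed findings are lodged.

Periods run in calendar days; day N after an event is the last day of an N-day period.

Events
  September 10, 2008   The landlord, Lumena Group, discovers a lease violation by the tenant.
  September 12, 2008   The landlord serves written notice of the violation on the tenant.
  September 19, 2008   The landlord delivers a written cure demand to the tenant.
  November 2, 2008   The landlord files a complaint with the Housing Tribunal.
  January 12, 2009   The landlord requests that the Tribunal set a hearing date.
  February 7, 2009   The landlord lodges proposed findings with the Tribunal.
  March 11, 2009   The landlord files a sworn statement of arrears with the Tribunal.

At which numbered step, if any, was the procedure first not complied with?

Step 1: 15 days after September 10, 2008 (when the violation is discovered) is September 25, 2008; done September 12, 2008 — timely.
Step 2: the window is 7–67 days after September 10, 2008 (when the violation is discovered), so September 17, 2008 through November 16, 2008; done September 19, 2008 — within the window.
Step 3: 57 days after September 10, 2008 (when the violation is discovered) is November 6, 2008; completed November 2, 2008, before the deadline.
Step 4: 42 days after December 2, 2008 (end of the 30-day response period, which began when the complaint is filed on November 2, 2008) is January 13, 2009; completed January 12, 2009, before the deadline.
Step 5: the earliest permitted date is 23 days after January 12, 2009 (when a hearing date is requested), i.e. February 4, 2009; February 7, 2009 is on or after that date.
Step 6: 45 days after February 7, 2009 (when the proposed findings are lodged) is March 24, 2009; done March 11, 2009 — timely.

None — every step was satisfied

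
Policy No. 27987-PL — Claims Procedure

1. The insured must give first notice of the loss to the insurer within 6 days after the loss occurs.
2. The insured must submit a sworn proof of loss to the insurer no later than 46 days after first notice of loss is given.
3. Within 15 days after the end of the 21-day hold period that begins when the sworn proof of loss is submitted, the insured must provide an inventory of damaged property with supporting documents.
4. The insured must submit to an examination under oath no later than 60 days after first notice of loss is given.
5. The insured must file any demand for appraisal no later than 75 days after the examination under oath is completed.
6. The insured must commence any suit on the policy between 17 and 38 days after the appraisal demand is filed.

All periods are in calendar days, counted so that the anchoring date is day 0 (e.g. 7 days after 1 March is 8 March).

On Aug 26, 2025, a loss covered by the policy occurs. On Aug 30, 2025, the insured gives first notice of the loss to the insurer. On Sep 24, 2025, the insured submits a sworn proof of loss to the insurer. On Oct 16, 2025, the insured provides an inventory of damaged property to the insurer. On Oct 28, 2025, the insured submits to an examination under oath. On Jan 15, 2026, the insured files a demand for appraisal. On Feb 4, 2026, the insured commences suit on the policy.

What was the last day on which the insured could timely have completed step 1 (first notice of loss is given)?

Sep 1, 2025

Step 1 runs from Aug 26, 2025, when the loss occurs. 6 days after Aug 26, 2025 is Sep 1, 2025.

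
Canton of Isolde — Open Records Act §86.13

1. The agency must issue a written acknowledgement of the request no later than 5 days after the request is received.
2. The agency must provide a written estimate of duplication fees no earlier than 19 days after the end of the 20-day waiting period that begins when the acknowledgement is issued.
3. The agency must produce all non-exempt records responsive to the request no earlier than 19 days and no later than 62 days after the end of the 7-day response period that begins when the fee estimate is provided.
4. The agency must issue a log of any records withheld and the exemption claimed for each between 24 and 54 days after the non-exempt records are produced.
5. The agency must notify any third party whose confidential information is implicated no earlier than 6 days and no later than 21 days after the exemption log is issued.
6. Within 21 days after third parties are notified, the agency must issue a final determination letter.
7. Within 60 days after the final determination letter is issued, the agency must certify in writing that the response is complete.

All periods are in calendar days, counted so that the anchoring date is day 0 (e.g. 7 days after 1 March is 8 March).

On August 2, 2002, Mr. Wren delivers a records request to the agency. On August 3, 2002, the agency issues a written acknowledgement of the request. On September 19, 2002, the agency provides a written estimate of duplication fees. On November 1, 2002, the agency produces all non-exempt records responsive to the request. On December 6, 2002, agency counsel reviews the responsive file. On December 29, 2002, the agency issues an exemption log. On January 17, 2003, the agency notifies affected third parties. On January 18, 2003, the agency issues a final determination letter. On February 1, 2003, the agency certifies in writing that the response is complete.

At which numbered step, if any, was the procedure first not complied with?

Step 4

(1) due by August 2, 2002 + 5 days = August 7, 2002; August 3, 2002 is within that limit.
(2) permitted from August 23, 2002 + 19 days = September 11, 2002 onward; September 19, 2002 is on or after that date.
(3) the permitted window runs from September 26, 2002 + 19 = October 15, 2002 to September 26, 2002 + 62 = November 27, 2002; done November 1, 2002, which is between those dates.
(4) the permitted window runs from November 1, 2002 + 24 = November 25, 2002 to November 1, 2002 + 54 = December 25, 2002; done December 29, 2002 — 4 days after the window closed.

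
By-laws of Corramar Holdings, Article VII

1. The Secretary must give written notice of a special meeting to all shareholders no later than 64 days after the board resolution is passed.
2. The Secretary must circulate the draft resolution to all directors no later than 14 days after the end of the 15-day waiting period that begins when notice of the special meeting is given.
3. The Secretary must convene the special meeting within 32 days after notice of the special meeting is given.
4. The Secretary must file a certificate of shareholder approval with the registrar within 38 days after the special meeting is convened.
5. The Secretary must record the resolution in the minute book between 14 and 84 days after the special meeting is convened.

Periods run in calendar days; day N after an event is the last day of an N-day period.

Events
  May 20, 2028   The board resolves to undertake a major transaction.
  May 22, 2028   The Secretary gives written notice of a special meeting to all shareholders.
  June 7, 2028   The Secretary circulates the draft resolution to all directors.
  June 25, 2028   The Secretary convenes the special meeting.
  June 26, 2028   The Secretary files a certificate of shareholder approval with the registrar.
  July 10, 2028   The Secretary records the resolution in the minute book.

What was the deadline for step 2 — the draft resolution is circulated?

Notice of the special meeting is given on May 22, 2028; the 15-day waiting period therefore ends June 6, 2028, and step 2 runs from that date. 14 days after June 6, 2028 is June 20, 2028.

June 20, 2028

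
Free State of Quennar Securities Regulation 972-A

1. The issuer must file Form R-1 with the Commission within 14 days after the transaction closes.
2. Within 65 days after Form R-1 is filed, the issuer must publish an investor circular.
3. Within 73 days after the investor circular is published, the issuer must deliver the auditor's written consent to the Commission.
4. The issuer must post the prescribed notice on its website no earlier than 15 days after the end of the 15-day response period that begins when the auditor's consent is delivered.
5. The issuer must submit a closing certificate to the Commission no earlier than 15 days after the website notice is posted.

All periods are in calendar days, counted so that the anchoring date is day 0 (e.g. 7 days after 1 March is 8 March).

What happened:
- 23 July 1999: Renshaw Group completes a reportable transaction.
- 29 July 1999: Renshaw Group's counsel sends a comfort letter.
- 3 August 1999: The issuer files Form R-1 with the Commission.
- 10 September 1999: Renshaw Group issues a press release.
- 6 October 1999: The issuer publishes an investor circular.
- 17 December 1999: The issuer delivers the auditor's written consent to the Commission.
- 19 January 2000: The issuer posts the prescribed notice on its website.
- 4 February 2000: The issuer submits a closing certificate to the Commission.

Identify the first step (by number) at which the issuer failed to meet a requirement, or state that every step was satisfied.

Step 1: 14 days after 23 July 1999 (when the transaction closes) is 6 August 1999; done 3 August 1999 — timely.
Step 2: 65 days after 3 August 1999 (when Form R-1 is filed) is 7 October 1999; 6 October 1999 is within that limit.
Step 3: 73 days after 6 October 1999 (when the investor circular is published) is 18 December 1999; completed 17 December 1999, before the deadline.
Step 4: the earliest permitted date is 15 days after 1 January 2000 (end of the 15-day response period, which began when the auditor's consent is delivered on 17 December 1999), i.e. 16 January 2000; done 19 January 2000 — permitted.
Step 5: the earliest permitted date is 15 days after 19 January 2000 (when the website notice is posted), i.e. 3 February 2000; done 4 February 2000, after the minimum wait.

None — every step was satisfied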